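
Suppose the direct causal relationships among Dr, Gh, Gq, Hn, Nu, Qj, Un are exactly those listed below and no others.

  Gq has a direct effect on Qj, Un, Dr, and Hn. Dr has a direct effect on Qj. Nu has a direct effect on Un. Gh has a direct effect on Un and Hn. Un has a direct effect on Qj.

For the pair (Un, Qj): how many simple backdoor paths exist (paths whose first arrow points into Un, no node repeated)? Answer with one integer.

4

A backdoor path from Un to Qj is any simple undirected path whose first edge points into Un (i.e. leaves Un via a parent).
Parents of Un: {Gh, Gq, Nu}.
Enumerating:
  P1: Un <- Gh -> Hn <- Gq -> Dr -> Qj
  P2: Un <- Gh -> Hn <- Gq -> Qj
  P3: Un <- Gq -> Dr -> Qj
  P4: Un <- Gq -> Qj
That exhausts the simple backdoor paths. Count: 4.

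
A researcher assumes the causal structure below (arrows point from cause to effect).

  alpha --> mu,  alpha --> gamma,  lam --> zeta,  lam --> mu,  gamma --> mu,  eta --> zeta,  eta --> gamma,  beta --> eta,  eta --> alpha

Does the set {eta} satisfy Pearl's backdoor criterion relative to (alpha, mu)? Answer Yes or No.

Backdoor paths from alpha to mu (paths whose first edge points into alpha):
  P1: alpha <- eta -> zeta <- lam -> mu
  P2: alpha <- eta -> gamma -> mu
Condition 1 (no descendant of alpha in the set): holds — descendants of alpha are {gamma, mu}; none are in {eta}.
Condition 2 (every backdoor path blocked by {eta}):
  P1: blocked at fork node eta ∈ conditioning set.
  P2: blocked at fork node eta ∈ conditioning set.
{eta} satisfies the backdoor criterion.

Yes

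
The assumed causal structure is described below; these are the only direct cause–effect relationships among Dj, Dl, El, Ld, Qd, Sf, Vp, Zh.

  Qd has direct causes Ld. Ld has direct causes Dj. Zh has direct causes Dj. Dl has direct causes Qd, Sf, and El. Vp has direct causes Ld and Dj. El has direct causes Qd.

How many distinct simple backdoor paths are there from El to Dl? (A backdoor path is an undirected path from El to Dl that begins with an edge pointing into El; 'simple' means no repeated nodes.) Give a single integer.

A backdoor path from El to Dl is any simple undirected path whose first edge points into El (i.e. leaves El via a parent).
Parents of El: {Qd}.
Enumerating:
  P1: El <- Qd -> Dl
That exhausts the simple backdoor paths. Count: 1.

1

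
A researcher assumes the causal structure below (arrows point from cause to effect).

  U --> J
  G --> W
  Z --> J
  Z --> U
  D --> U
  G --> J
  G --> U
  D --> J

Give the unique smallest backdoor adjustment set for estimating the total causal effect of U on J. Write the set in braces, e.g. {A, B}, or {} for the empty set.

{D, G, Z}

Variables eligible for adjustment (non-descendants of U, excluding U and J): {D, G, W, Z}.
Backdoor paths from U to J:
  P1: U <- D -> J
  P2: U <- Z -> J
  P3: U <- G -> J
The empty set is not sufficient: P1 (U <- D -> J) has no collider blocking it and no conditioned non-collider, so it is open.
Try {D, G, Z}:
  P1: blocked at fork node D ∈ conditioning set.
  P2: blocked at fork node Z ∈ conditioning set.
  P3: blocked at fork node G ∈ conditioning set.
{D, G, Z} contains no descendant of U and blocks every backdoor path.
Every element of {D, G, Z} is needed (dropping D leaves P1 open; dropping G leaves P3 open; dropping Z leaves P2 open), so no proper subset is valid.
Among all size-3 subsets of the eligible variables, only {D, G, Z} blocks every backdoor path, so it is the unique smallest valid adjustment set.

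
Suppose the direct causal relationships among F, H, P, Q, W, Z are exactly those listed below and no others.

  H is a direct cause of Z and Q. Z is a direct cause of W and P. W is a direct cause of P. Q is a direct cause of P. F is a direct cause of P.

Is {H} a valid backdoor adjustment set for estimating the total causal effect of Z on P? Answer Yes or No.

Yes

Backdoor paths from Z to P (paths whose first edge points into Z):
  P1: Z <- H -> Q -> P
Condition 1 (no descendant of Z in the set): holds — descendants of Z are {P, W}; none are in {H}.
Condition 2 (every backdoor path blocked by {H}):
  P1: blocked at fork node H ∈ conditioning set.
{H} satisfies the backdoor criterion.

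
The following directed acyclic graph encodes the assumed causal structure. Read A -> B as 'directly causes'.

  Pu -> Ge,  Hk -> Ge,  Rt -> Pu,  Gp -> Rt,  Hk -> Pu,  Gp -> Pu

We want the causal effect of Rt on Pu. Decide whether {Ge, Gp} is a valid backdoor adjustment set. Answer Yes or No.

Backdoor paths from Rt to Pu (paths whose first edge points into Rt):
  P1: Rt <- Gp -> Pu
Condition 1 (no descendant of Rt in the set): FAILS — Ge is a descendant of Rt.
Condition 2 (every backdoor path blocked by {Ge, Gp}):
  P1: blocked at fork node Gp ∈ conditioning set.
{Ge, Gp} does not satisfy the backdoor criterion.

No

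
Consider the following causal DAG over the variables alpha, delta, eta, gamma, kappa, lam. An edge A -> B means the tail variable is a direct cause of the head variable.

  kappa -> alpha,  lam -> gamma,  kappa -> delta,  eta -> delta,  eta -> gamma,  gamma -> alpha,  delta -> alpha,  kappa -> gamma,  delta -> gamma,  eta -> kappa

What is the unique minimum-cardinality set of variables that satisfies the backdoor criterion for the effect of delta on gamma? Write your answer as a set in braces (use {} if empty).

{eta, kappa}

Variables eligible for adjustment (non-descendants of delta, excluding delta and gamma): {eta, kappa, lam}.
Backdoor paths from delta to gamma:
  P1: delta <- eta -> kappa -> gamma
  P2: delta <- eta -> kappa -> alpha <- gamma
  P3: delta <- eta -> gamma
  P4: delta <- kappa <- eta -> gamma
  P5: delta <- kappa -> gamma
  P6: delta <- kappa -> alpha <- gamma
The empty set is not sufficient: P1 (delta <- eta -> kappa -> gamma) has no collider blocking it and no conditioned non-collider, so it is open.
Try {eta, kappa}:
  P1: blocked at fork node eta ∈ conditioning set.
  P2: blocked at fork node eta ∈ conditioning set.
  P3: blocked at fork node eta ∈ conditioning set.
  P4: blocked at chain node kappa ∈ conditioning set.
  P5: blocked at fork node kappa ∈ conditioning set.
  P6: blocked at fork node kappa ∈ conditioning set.
{eta, kappa} contains no descendant of delta and blocks every backdoor path.
Every element of {eta, kappa} is needed (dropping eta leaves P3 open; dropping kappa leaves P5 open), so no proper subset is valid.
Among all size-2 subsets of the eligible variables, only {eta, kappa} blocks every backdoor path, so it is the unique smallest valid adjustment set.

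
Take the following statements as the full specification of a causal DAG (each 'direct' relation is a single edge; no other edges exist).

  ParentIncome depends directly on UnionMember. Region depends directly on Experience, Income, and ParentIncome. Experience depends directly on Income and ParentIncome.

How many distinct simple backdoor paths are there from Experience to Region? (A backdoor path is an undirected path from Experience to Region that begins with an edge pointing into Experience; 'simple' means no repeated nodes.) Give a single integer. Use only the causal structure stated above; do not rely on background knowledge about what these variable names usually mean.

A backdoor path from Experience to Region is any simple undirected path whose first edge points into Experience (i.e. leaves Experience via a parent).
Parents of Experience: {Income, ParentIncome}.
Enumerating:
  P1: Experience <- Income -> Region
  P2: Experience <- ParentIncome -> Region
That exhausts the simple backdoor paths. Count: 2.

2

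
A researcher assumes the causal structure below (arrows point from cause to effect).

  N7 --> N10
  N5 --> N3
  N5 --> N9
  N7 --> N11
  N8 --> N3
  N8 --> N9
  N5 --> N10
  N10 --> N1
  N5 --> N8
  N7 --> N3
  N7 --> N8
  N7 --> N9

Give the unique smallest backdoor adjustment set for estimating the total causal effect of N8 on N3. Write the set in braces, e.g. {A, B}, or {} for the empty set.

{N5, N7}

Variables eligible for adjustment (non-descendants of N8, excluding N8 and N3): {N1, N10, N11, N5, N7}.
Backdoor paths from N8 to N3:
  P1: N8 <- N7 -> N10 <- N5 -> N3
  P2: N8 <- N7 -> N3
  P3: N8 <- N7 -> N9 <- N5 -> N3
  P4: N8 <- N5 -> N10 <- N7 -> N3
  P5: N8 <- N5 -> N3
  P6: N8 <- N5 -> N9 <- N7 -> N3
The empty set is not sufficient: P2 (N8 <- N7 -> N3) has no collider blocking it and no conditioned non-collider, so it is open.
Try {N5, N7}:
  P1: blocked at fork node N7 ∈ conditioning set.
  P2: blocked at fork node N7 ∈ conditioning set.
  P3: blocked at fork node N7 ∈ conditioning set.
  P4: blocked at fork node N5 ∈ conditioning set.
  P5: blocked at fork node N5 ∈ conditioning set.
  P6: blocked at fork node N5 ∈ conditioning set.
{N5, N7} contains no descendant of N8 and blocks every backdoor path.
Every element of {N5, N7} is needed (dropping N5 leaves P5 open; dropping N7 leaves P2 open), so no proper subset is valid.
Among all size-2 subsets of the eligible variables, only {N5, N7} blocks every backdoor path, so it is the unique smallest valid adjustment set.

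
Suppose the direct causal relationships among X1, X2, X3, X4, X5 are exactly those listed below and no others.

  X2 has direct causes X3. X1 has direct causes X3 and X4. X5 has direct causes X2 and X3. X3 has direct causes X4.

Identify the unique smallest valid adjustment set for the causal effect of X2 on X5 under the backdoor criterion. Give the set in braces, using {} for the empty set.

Variables eligible for adjustment (non-descendants of X2, excluding X2 and X5): {X1, X3, X4}.
Backdoor paths from X2 to X5:
  P1: X2 <- X3 -> X5
The empty set is not sufficient: P1 (X2 <- X3 -> X5) has no collider blocking it and no conditioned non-collider, so it is open.
Try {X3}:
  P1: blocked at fork node X3 ∈ conditioning set.
{X3} contains no descendant of X2 and blocks every backdoor path.
No other singleton works — e.g. {X4} leaves P1 open — so {X3} is the unique smallest valid adjustment set.

{X3}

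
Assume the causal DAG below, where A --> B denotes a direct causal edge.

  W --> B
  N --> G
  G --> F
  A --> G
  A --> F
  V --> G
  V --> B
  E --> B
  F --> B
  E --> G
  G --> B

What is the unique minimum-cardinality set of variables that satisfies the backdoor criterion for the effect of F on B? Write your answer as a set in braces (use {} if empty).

Variables eligible for adjustment (non-descendants of F, excluding F and B): {A, E, G, N, V, W}.
Backdoor paths from F to B:
  P1: F <- A -> G <- E -> B
  P2: F <- A -> G <- V -> B
  P3: F <- A -> G -> B
  P4: F <- G <- E -> B
  P5: F <- G <- V -> B
  P6: F <- G -> B
The empty set is not sufficient: P3 (F <- A -> G -> B) has no collider blocking it and no conditioned non-collider, so it is open.
Try {A, G}:
  P1: blocked at fork node A ∈ conditioning set.
  P2: blocked at fork node A ∈ conditioning set.
  P3: blocked at fork node A ∈ conditioning set.
  P4: blocked at chain node G ∈ conditioning set.
  P5: blocked at chain node G ∈ conditioning set.
  P6: blocked at fork node G ∈ conditioning set.
{A, G} contains no descendant of F and blocks every backdoor path.
Every element of {A, G} is needed (dropping A leaves P1 open; dropping G leaves P4 open), so no proper subset is valid.
Among all size-2 subsets of the eligible variables, only {A, G} blocks every backdoor path, so it is the unique smallest valid adjustment set.

{A, G}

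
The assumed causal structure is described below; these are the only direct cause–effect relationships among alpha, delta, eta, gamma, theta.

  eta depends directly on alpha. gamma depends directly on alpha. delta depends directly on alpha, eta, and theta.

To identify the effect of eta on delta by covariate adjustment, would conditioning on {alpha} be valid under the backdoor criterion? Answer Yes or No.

Yes

Backdoor paths from eta to delta (paths whose first edge points into eta):
  P1: eta <- alpha -> delta
Condition 1 (no descendant of eta in the set): holds — descendants of eta are {delta}; none are in {alpha}.
Condition 2 (every backdoor path blocked by {alpha}):
  P1: blocked at fork node alpha ∈ conditioning set.
{alpha} satisfies the backdoor criterion.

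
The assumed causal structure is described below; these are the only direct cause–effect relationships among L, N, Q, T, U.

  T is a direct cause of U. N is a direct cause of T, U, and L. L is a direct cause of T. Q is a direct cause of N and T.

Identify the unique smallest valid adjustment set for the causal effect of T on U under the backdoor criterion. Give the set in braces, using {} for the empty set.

Variables eligible for adjustment (non-descendants of T, excluding T and U): {L, N, Q}.
Backdoor paths from T to U:
  P1: T <- Q -> N -> U
  P2: T <- N -> U
  P3: T <- L <- N -> U
The empty set is not sufficient: P1 (T <- Q -> N -> U) has no collider blocking it and no conditioned non-collider, so it is open.
Try {N}:
  P1: blocked at chain node N ∈ conditioning set.
  P2: blocked at fork node N ∈ conditioning set.
  P3: blocked at fork node N ∈ conditioning set.
{N} contains no descendant of T and blocks every backdoor path.
No other singleton works — e.g. {Q} leaves P2 open — so {N} is the unique smallest valid adjustment set.

{N}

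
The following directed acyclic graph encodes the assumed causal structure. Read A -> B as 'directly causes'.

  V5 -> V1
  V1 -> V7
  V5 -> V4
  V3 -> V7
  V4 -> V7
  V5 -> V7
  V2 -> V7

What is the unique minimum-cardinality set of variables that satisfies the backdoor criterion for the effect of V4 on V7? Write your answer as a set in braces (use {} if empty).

Variables eligible for adjustment (non-descendants of V4, excluding V4 and V7): {V1, V2, V3, V5}.
Backdoor paths from V4 to V7:
  P1: V4 <- V5 -> V1 -> V7
  P2: V4 <- V5 -> V7
The empty set is not sufficient: P1 (V4 <- V5 -> V1 -> V7) has no collider blocking it and no conditioned non-collider, so it is open.
Try {V5}:
  P1: blocked at fork node V5 ∈ conditioning set.
  P2: blocked at fork node V5 ∈ conditioning set.
{V5} contains no descendant of V4 and blocks every backdoor path.
No other singleton works — e.g. {V2} leaves P1 open — so {V5} is the unique smallest valid adjustment set.

{V5}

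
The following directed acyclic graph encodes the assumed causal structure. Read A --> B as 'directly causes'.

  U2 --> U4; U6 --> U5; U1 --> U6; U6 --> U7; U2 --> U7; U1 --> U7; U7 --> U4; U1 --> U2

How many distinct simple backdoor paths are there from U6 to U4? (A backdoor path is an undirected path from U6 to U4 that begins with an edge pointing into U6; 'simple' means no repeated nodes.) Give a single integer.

A backdoor path from U6 to U4 is any simple undirected path whose first edge points into U6 (i.e. leaves U6 via a parent).
Parents of U6: {U1}.
Enumerating:
  P1: U6 <- U1 -> U2 -> U7 -> U4
  P2: U6 <- U1 -> U2 -> U4
  P3: U6 <- U1 -> U7 <- U2 -> U4
  P4: U6 <- U1 -> U7 -> U4
That exhausts the simple backdoor paths. Count: 4.

4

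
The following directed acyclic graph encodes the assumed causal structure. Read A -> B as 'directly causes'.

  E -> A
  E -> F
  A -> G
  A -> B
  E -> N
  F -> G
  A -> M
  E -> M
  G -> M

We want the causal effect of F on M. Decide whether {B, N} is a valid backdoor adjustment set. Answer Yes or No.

Backdoor paths from F to M (paths whose first edge points into F):
  P1: F <- E -> A -> G -> M
  P2: F <- E -> A -> M
  P3: F <- E -> M
Condition 1 (no descendant of F in the set): holds — descendants of F are {G, M}; none are in {B, N}.
Condition 2 (every backdoor path blocked by {B, N}):
  P1: open — no interior node is in the conditioning set.
  P2: open — no interior node is in the conditioning set.
  P3: open — no interior node is in the conditioning set.
{B, N} does not satisfy the backdoor criterion.

No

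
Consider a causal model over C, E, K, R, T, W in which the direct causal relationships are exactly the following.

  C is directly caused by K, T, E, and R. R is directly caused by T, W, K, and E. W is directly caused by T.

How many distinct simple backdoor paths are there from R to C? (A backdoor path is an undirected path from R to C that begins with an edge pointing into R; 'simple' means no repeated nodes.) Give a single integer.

4

A backdoor path from R to C is any simple undirected path whose first edge points into R (i.e. leaves R via a parent).
Parents of R: {E, K, T, W}.
Enumerating:
  P1: R <- K -> C
  P2: R <- T -> C
  P3: R <- W <- T -> C
  P4: R <- E -> C
That exhausts the simple backdoor paths. Count: 4.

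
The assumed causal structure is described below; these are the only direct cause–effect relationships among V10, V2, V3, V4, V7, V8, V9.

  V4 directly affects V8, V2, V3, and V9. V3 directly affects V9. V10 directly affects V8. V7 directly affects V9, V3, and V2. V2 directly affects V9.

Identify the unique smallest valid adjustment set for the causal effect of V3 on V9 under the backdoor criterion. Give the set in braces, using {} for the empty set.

Variables eligible for adjustment (non-descendants of V3, excluding V3 and V9): {V10, V2, V4, V7, V8}.
Backdoor paths from V3 to V9:
  P1: V3 <- V4 -> V2 <- V7 -> V9
  P2: V3 <- V4 -> V2 -> V9
  P3: V3 <- V4 -> V9
  P4: V3 <- V7 -> V2 <- V4 -> V9
  P5: V3 <- V7 -> V2 -> V9
  P6: V3 <- V7 -> V9
The empty set is not sufficient: P2 (V3 <- V4 -> V2 -> V9) has no collider blocking it and no conditioned non-collider, so it is open.
Try {V4, V7}:
  P1: blocked at fork node V4 ∈ conditioning set.
  P2: blocked at fork node V4 ∈ conditioning set.
  P3: blocked at fork node V4 ∈ conditioning set.
  P4: blocked at fork node V7 ∈ conditioning set.
  P5: blocked at fork node V7 ∈ conditioning set.
  P6: blocked at fork node V7 ∈ conditioning set.
{V4, V7} contains no descendant of V3 and blocks every backdoor path.
Every element of {V4, V7} is needed (dropping V4 leaves P2 open; dropping V7 leaves P5 open), so no proper subset is valid.
Among all size-2 subsets of the eligible variables, only {V4, V7} blocks every backdoor path, so it is the unique smallest valid adjustment set.

{V4, V7}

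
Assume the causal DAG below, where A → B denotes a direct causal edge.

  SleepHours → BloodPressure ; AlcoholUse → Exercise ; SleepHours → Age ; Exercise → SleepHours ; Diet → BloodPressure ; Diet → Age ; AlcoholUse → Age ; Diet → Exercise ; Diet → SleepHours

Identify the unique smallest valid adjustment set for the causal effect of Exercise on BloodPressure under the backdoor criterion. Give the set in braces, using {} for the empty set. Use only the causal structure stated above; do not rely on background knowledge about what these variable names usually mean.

Variables eligible for adjustment (non-descendants of Exercise, excluding Exercise and BloodPressure): {AlcoholUse, Diet}.
Backdoor paths from Exercise to BloodPressure:
  P1: Exercise <- AlcoholUse -> Age <- Diet -> SleepHours -> BloodPressure
  P2: Exercise <- AlcoholUse -> Age <- Diet -> BloodPressure
  P3: Exercise <- AlcoholUse -> Age <- SleepHours <- Diet -> BloodPressure
  P4: Exercise <- AlcoholUse -> Age <- SleepHours -> BloodPressure
  P5: Exercise <- Diet -> SleepHours -> BloodPressure
  P6: Exercise <- Diet -> Age <- SleepHours -> BloodPressure
  P7: Exercise <- Diet -> BloodPressure
The empty set is not sufficient: P5 (Exercise <- Diet -> SleepHours -> BloodPressure) has no collider blocking it and no conditioned non-collider, so it is open.
Try {Diet}:
  P1: blocked at collider Age (neither it nor any descendant is in the conditioning set).
  P2: blocked at collider Age (neither it nor any descendant is in the conditioning set).
  P3: blocked at collider Age (neither it nor any descendant is in the conditioning set).
  P4: blocked at collider Age (neither it nor any descendant is in the conditioning set).
  P5: blocked at fork node Diet ∈ conditioning set.
  P6: blocked at fork node Diet ∈ conditioning set.
  P7: blocked at fork node Diet ∈ conditioning set.
{Diet} contains no descendant of Exercise and blocks every backdoor path.
No other singleton works — e.g. {AlcoholUse} leaves P5 open — so {Diet} is the unique smallest valid adjustment set.

{Diet}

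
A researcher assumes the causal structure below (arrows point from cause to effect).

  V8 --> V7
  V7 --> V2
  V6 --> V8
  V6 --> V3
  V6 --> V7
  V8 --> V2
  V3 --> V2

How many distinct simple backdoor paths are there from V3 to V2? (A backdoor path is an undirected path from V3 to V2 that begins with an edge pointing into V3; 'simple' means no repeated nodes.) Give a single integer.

4

A backdoor path from V3 to V2 is any simple undirected path whose first edge points into V3 (i.e. leaves V3 via a parent).
Parents of V3: {V6}.
Enumerating:
  P1: V3 <- V6 -> V8 -> V7 -> V2
  P2: V3 <- V6 -> V8 -> V2
  P3: V3 <- V6 -> V7 <- V8 -> V2
  P4: V3 <- V6 -> V7 -> V2
That exhausts the simple backdoor paths. Count: 4.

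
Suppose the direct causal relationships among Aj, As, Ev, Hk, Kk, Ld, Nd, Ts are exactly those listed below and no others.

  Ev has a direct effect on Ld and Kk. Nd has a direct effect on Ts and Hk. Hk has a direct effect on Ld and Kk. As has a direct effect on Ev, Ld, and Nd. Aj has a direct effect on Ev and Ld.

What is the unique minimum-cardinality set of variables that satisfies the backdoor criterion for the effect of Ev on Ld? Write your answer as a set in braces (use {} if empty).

Variables eligible for adjustment (non-descendants of Ev, excluding Ev and Ld): {Aj, As, Hk, Nd, Ts}.
Backdoor paths from Ev to Ld:
  P1: Ev <- As -> Nd -> Hk -> Ld
  P2: Ev <- As -> Ld
  P3: Ev <- Aj -> Ld
The empty set is not sufficient: P1 (Ev <- As -> Nd -> Hk -> Ld) has no collider blocking it and no conditioned non-collider, so it is open.
Try {Aj, As}:
  P1: blocked at fork node As ∈ conditioning set.
  P2: blocked at fork node As ∈ conditioning set.
  P3: blocked at fork node Aj ∈ conditioning set.
{Aj, As} contains no descendant of Ev and blocks every backdoor path.
Every element of {Aj, As} is needed (dropping Aj leaves P3 open; dropping As leaves P1 open), so no proper subset is valid.
Among all size-2 subsets of the eligible variables, only {Aj, As} blocks every backdoor path, so it is the unique smallest valid adjustment set.

{Aj, As}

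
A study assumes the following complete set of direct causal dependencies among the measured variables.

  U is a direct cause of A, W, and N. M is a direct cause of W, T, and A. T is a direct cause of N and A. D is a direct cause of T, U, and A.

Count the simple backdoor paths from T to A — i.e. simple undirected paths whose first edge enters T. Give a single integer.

6

A backdoor path from T to A is any simple undirected path whose first edge points into T (i.e. leaves T via a parent).
Parents of T: {D, M}.
Enumerating:
  P1: T <- D -> U -> W <- M -> A
  P2: T <- D -> U -> A
  P3: T <- D -> A
  P4: T <- M -> W <- U <- D -> A
  P5: T <- M -> W <- U -> A
  P6: T <- M -> A
That exhausts the simple backdoor paths. Count: 6.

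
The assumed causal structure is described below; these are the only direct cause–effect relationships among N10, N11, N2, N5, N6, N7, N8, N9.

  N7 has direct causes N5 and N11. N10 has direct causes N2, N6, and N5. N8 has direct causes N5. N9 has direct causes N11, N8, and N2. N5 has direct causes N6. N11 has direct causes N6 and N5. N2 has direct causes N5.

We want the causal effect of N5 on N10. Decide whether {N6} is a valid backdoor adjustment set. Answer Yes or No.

Yes

Backdoor paths from N5 to N10 (paths whose first edge points into N5):
  P1: N5 <- N6 -> N11 -> N9 <- N2 -> N10
  P2: N5 <- N6 -> N10
Condition 1 (no descendant of N5 in the set): holds — descendants of N5 are {N10, N11, N2, N7, N8, N9}; none are in {N6}.
Condition 2 (every backdoor path blocked by {N6}):
  P1: blocked at fork node N6 ∈ conditioning set.
  P2: blocked at fork node N6 ∈ conditioning set.
{N6} satisfies the backdoor criterion.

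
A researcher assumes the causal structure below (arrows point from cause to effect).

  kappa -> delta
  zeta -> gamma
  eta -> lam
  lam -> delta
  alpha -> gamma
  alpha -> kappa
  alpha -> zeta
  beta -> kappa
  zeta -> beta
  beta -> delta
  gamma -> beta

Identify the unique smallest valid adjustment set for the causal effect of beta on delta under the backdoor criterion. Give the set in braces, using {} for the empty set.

{alpha}

Variables eligible for adjustment (non-descendants of beta, excluding beta and delta): {alpha, eta, gamma, lam, zeta}.
Backdoor paths from beta to delta:
  P1: beta <- zeta <- alpha -> kappa -> delta
  P2: beta <- zeta -> gamma <- alpha -> kappa -> delta
  P3: beta <- gamma <- alpha -> kappa -> delta
  P4: beta <- gamma <- zeta <- alpha -> kappa -> delta
The empty set is not sufficient: P1 (beta <- zeta <- alpha -> kappa -> delta) has no collider blocking it and no conditioned non-collider, so it is open.
Try {alpha}:
  P1: blocked at fork node alpha ∈ conditioning set.
  P2: blocked at collider gamma (neither it nor any descendant is in the conditioning set).
  P3: blocked at fork node alpha ∈ conditioning set.
  P4: blocked at fork node alpha ∈ conditioning set.
{alpha} contains no descendant of beta and blocks every backdoor path.
No other singleton works — e.g. {zeta} leaves P3 open — so {alpha} is the unique smallest valid adjustment set.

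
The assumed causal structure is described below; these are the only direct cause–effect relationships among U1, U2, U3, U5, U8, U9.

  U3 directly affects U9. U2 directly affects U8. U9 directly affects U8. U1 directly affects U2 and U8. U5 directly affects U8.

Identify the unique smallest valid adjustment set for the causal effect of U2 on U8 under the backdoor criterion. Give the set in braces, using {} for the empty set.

Variables eligible for adjustment (non-descendants of U2, excluding U2 and U8): {U1, U3, U5, U9}.
Backdoor paths from U2 to U8:
  P1: U2 <- U1 -> U8
The empty set is not sufficient: P1 (U2 <- U1 -> U8) has no collider blocking it and no conditioned non-collider, so it is open.
Try {U1}:
  P1: blocked at fork node U1 ∈ conditioning set.
{U1} contains no descendant of U2 and blocks every backdoor path.
No other singleton works — e.g. {U3} leaves P1 open — so {U1} is the unique smallest valid adjustment set.

{U1}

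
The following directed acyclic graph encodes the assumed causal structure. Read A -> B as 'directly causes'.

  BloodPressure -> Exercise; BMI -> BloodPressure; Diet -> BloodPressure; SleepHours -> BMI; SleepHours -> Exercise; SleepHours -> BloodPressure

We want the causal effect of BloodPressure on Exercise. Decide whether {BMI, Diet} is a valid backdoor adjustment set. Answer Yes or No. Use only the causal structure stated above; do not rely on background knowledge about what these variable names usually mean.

Backdoor paths from BloodPressure to Exercise (paths whose first edge points into BloodPressure):
  P1: BloodPressure <- SleepHours -> Exercise
  P2: BloodPressure <- BMI <- SleepHours -> Exercise
Condition 1 (no descendant of BloodPressure in the set): holds — descendants of BloodPressure are {Exercise}; none are in {BMI, Diet}.
Condition 2 (every backdoor path blocked by {BMI, Diet}):
  P1: open — no interior node is in the conditioning set.
  P2: blocked at chain node BMI ∈ conditioning set.
{BMI, Diet} does not satisfy the backdoor criterion.

No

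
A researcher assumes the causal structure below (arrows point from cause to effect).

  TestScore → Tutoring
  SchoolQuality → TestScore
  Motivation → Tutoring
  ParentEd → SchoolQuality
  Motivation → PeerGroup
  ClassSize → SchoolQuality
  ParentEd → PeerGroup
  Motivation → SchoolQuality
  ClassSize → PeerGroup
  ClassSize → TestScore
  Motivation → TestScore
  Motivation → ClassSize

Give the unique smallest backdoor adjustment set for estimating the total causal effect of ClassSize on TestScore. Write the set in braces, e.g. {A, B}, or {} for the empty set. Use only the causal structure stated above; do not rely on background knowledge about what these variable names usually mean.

{Motivation}

Variables eligible for adjustment (non-descendants of ClassSize, excluding ClassSize and TestScore): {Motivation, ParentEd}.
Backdoor paths from ClassSize to TestScore:
  P1: ClassSize <- Motivation -> SchoolQuality -> TestScore
  P2: ClassSize <- Motivation -> PeerGroup <- ParentEd -> SchoolQuality -> TestScore
  P3: ClassSize <- Motivation -> TestScore
  P4: ClassSize <- Motivation -> Tutoring <- TestScore
The empty set is not sufficient: P1 (ClassSize <- Motivation -> SchoolQuality -> TestScore) has no collider blocking it and no conditioned non-collider, so it is open.
Try {Motivation}:
  P1: blocked at fork node Motivation ∈ conditioning set.
  P2: blocked at fork node Motivation ∈ conditioning set.
  P3: blocked at fork node Motivation ∈ conditioning set.
  P4: blocked at fork node Motivation ∈ conditioning set.
{Motivation} contains no descendant of ClassSize and blocks every backdoor path.
No other singleton works — e.g. {ParentEd} leaves P1 open — so {Motivation} is the unique smallest valid adjustment set.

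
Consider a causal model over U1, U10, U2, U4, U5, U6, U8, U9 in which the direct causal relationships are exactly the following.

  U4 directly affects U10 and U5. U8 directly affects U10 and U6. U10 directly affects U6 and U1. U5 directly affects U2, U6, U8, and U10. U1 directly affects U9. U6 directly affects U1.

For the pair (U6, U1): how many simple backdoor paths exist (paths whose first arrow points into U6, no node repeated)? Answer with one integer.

7

A backdoor path from U6 to U1 is any simple undirected path whose first edge points into U6 (i.e. leaves U6 via a parent).
Parents of U6: {U10, U5, U8}.
Enumerating:
  P1: U6 <- U5 <- U4 -> U10 -> U1
  P2: U6 <- U5 -> U8 -> U10 -> U1
  P3: U6 <- U5 -> U10 -> U1
  P4: U6 <- U8 <- U5 <- U4 -> U10 -> U1
  P5: U6 <- U8 <- U5 -> U10 -> U1
  P6: U6 <- U8 -> U10 -> U1
  P7: U6 <- U10 -> U1
That exhausts the simple backdoor paths. Count: 7.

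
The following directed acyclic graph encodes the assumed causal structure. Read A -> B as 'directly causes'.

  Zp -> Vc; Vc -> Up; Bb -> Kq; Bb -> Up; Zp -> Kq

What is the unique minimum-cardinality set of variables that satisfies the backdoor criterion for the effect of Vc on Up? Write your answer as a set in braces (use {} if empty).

{}

Variables eligible for adjustment (non-descendants of Vc, excluding Vc and Up): {Bb, Kq, Zp}.
Backdoor paths from Vc to Up:
  P1: Vc <- Zp -> Kq <- Bb -> Up
Each backdoor path contains an unconditioned collider, so every path is already blocked with the empty conditioning set:
  P1: blocked at collider Kq (neither it nor any descendant is in the conditioning set).
The empty set is therefore the unique smallest valid set.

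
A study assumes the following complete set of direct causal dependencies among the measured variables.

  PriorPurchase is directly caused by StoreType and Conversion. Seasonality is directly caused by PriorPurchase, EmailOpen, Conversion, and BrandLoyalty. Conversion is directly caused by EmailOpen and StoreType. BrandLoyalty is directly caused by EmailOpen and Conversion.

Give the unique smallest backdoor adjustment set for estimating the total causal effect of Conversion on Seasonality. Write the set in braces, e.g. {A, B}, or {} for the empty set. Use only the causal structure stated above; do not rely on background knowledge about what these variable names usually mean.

{EmailOpen, StoreType}

Variables eligible for adjustment (non-descendants of Conversion, excluding Conversion and Seasonality): {EmailOpen, StoreType}.
Backdoor paths from Conversion to Seasonality:
  P1: Conversion <- EmailOpen -> BrandLoyalty -> Seasonality
  P2: Conversion <- EmailOpen -> Seasonality
  P3: Conversion <- StoreType -> PriorPurchase -> Seasonality
The empty set is not sufficient: P1 (Conversion <- EmailOpen -> BrandLoyalty -> Seasonality) has no collider blocking it and no conditioned non-collider, so it is open.
Try {EmailOpen, StoreType}:
  P1: blocked at fork node EmailOpen ∈ conditioning set.
  P2: blocked at fork node EmailOpen ∈ conditioning set.
  P3: blocked at fork node StoreType ∈ conditioning set.
{EmailOpen, StoreType} contains no descendant of Conversion and blocks every backdoor path.
Every element of {EmailOpen, StoreType} is needed (dropping EmailOpen leaves P1 open; dropping StoreType leaves P3 open), so no proper subset is valid.
Among all size-2 subsets of the eligible variables, only {EmailOpen, StoreType} blocks every backdoor path, so it is the unique smallest valid adjustment set.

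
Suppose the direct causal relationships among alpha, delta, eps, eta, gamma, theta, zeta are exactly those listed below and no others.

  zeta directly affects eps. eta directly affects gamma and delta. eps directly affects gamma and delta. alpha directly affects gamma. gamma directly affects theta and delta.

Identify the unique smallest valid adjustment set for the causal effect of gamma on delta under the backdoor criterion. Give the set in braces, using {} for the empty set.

Variables eligible for adjustment (non-descendants of gamma, excluding gamma and delta): {alpha, eps, eta, zeta}.
Backdoor paths from gamma to delta:
  P1: gamma <- eta -> delta
  P2: gamma <- eps -> delta
The empty set is not sufficient: P1 (gamma <- eta -> delta) has no collider blocking it and no conditioned non-collider, so it is open.
Try {eps, eta}:
  P1: blocked at fork node eta ∈ conditioning set.
  P2: blocked at fork node eps ∈ conditioning set.
{eps, eta} contains no descendant of gamma and blocks every backdoor path.
Every element of {eps, eta} is needed (dropping eps leaves P2 open; dropping eta leaves P1 open), so no proper subset is valid.
Among all size-2 subsets of the eligible variables, only {eps, eta} blocks every backdoor path, so it is the unique smallest valid adjustment set.

{eps, eta}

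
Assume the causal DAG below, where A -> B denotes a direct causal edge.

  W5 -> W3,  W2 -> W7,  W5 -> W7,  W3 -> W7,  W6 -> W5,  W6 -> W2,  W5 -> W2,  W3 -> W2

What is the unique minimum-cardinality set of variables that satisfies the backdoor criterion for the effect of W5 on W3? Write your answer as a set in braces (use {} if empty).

Variables eligible for adjustment (non-descendants of W5, excluding W5 and W3): {W6}.
Backdoor paths from W5 to W3:
  P1: W5 <- W6 -> W2 <- W3
  P2: W5 <- W6 -> W2 -> W7 <- W3
Each backdoor path contains an unconditioned collider, so every path is already blocked with the empty conditioning set:
  P1: blocked at collider W2 (neither it nor any descendant is in the conditioning set).
  P2: blocked at collider W7 (neither it nor any descendant is in the conditioning set).
The empty set is therefore the unique smallest valid set.

{}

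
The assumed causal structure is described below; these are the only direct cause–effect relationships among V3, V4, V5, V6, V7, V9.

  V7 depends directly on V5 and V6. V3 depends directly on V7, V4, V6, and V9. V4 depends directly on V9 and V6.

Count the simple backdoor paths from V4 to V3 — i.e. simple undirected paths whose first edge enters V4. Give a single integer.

3

A backdoor path from V4 to V3 is any simple undirected path whose first edge points into V4 (i.e. leaves V4 via a parent).
Parents of V4: {V6, V9}.
Enumerating:
  P1: V4 <- V9 -> V3
  P2: V4 <- V6 -> V7 -> V3
  P3: V4 <- V6 -> V3
That exhausts the simple backdoor paths. Count: 3.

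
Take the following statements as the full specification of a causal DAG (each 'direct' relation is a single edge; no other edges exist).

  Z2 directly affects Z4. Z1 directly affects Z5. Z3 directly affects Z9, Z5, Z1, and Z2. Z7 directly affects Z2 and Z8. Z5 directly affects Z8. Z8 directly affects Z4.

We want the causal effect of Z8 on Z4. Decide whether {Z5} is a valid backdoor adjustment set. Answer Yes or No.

Backdoor paths from Z8 to Z4 (paths whose first edge points into Z8):
  P1: Z8 <- Z7 -> Z2 -> Z4
  P2: Z8 <- Z5 <- Z3 -> Z2 -> Z4
  P3: Z8 <- Z5 <- Z1 <- Z3 -> Z2 -> Z4
Condition 1 (no descendant of Z8 in the set): holds — descendants of Z8 are {Z4}; none are in {Z5}.
Condition 2 (every backdoor path blocked by {Z5}):
  P1: open — no interior node is in the conditioning set.
  P2: blocked at chain node Z5 ∈ conditioning set.
  P3: blocked at chain node Z5 ∈ conditioning set.
{Z5} does not satisfy the backdoor criterion.

No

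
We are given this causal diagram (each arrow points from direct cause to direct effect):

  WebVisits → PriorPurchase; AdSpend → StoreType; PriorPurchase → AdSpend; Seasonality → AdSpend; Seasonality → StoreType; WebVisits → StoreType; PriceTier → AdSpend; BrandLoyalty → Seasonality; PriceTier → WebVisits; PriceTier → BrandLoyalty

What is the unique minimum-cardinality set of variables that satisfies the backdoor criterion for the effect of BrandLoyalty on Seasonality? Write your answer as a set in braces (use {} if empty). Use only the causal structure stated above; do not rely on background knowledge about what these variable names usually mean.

Variables eligible for adjustment (non-descendants of BrandLoyalty, excluding BrandLoyalty and Seasonality): {PriceTier, PriorPurchase, WebVisits}.
Backdoor paths from BrandLoyalty to Seasonality:
  P1: BrandLoyalty <- PriceTier -> WebVisits -> PriorPurchase -> AdSpend <- Seasonality
  P2: BrandLoyalty <- PriceTier -> WebVisits -> PriorPurchase -> AdSpend -> StoreType <- Seasonality
  P3: BrandLoyalty <- PriceTier -> WebVisits -> StoreType <- Seasonality
  P4: BrandLoyalty <- PriceTier -> WebVisits -> StoreType <- AdSpend <- Seasonality
  P5: BrandLoyalty <- PriceTier -> AdSpend <- PriorPurchase <- WebVisits -> StoreType <- Seasonality
  P6: BrandLoyalty <- PriceTier -> AdSpend <- Seasonality
  P7: BrandLoyalty <- PriceTier -> AdSpend -> StoreType <- Seasonality
Each backdoor path contains an unconditioned collider, so every path is already blocked with the empty conditioning set:
  P1: blocked at collider AdSpend (neither it nor any descendant is in the conditioning set).
  P2: blocked at collider StoreType (neither it nor any descendant is in the conditioning set).
  P3: blocked at collider StoreType (neither it nor any descendant is in the conditioning set).
  P4: blocked at collider StoreType (neither it nor any descendant is in the conditioning set).
  P5: blocked at collider AdSpend (neither it nor any descendant is in the conditioning set).
  P6: blocked at collider AdSpend (neither it nor any descendant is in the conditioning set).
  P7: blocked at collider StoreType (neither it nor any descendant is in the conditioning set).
The empty set is therefore the unique smallest valid set.

{}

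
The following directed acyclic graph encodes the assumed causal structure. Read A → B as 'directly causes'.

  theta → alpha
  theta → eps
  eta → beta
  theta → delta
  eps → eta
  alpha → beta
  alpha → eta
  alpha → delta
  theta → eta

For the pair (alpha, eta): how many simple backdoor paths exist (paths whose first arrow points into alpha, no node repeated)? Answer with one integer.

2

A backdoor path from alpha to eta is any simple undirected path whose first edge points into alpha (i.e. leaves alpha via a parent).
Parents of alpha: {theta}.
Enumerating:
  P1: alpha <- theta -> eps -> eta
  P2: alpha <- theta -> eta
That exhausts the simple backdoor paths. Count: 2.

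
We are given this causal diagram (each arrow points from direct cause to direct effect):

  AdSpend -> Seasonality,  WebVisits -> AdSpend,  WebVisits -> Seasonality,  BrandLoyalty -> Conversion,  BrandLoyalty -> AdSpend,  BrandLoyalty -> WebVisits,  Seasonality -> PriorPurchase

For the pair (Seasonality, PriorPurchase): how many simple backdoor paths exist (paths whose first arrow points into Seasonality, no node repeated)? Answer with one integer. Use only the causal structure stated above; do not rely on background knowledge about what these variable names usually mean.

0

A backdoor path from Seasonality to PriorPurchase is any simple undirected path whose first edge points into Seasonality (i.e. leaves Seasonality via a parent).
Parents of Seasonality: {AdSpend, WebVisits}.
No simple path from any parent of Seasonality reaches PriorPurchase without revisiting Seasonality, so there are no backdoor paths.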